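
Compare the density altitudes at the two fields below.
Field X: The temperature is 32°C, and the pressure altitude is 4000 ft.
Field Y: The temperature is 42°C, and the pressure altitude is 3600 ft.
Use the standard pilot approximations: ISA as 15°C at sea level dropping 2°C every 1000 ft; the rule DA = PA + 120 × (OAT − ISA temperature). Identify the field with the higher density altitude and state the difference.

Field Y by 704 ft

Field X: ISA temp = 7°C, deviation +25°C, DA = 4000 + 120 × 25 = 7000 ft.
Field Y: ISA temp = 7.8°C, deviation +34.2°C, DA = 3600 + 120 × 34.2 = 7704 ft.
Field Y is higher by 7704 − 7000 = 704 ft.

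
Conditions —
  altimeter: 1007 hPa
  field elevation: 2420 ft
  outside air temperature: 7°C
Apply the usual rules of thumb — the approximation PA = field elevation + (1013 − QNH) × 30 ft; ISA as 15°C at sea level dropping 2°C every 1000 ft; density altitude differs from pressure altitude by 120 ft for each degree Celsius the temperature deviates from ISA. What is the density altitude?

Pressure altitude = 2420 + (1013 − 1007) × 30 = 2420 + (+180) = 2600 ft.
ISA temperature at 2600 ft = 15 − 2 × (2600/1000) = 9.8°C.
ISA deviation = 7 − 9.8 = -2.8°C.
Density altitude = 2600 + 120 × (-2.8) = 2264 ft.

2264 ft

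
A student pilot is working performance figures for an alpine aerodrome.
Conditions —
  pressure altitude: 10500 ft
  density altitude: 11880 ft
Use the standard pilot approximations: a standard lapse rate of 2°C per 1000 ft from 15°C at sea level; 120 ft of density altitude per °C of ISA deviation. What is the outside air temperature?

Density altitude − pressure altitude = 11880 − 10500 = +1380 ft.
At 120 ft/°C that is an ISA deviation of 1380/120 = +11.5°C.
ISA temperature at 10500 ft = 15 − 2 × (10500/1000) = -6°C.
OAT = ISA + deviation = -6 + (+11.5) = 5.5°C.

5.5°C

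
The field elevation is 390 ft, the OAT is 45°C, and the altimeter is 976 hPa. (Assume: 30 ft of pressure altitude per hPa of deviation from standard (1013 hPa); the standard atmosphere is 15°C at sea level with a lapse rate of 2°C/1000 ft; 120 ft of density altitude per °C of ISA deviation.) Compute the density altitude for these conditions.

5460 ft

Pressure altitude = 390 + (1013 − 976) × 30 = 390 + (+1110) = 1500 ft.
ISA temperature at 1500 ft = 15 − 2 × (1500/1000) = 12°C.
ISA deviation = 45 − 12 = +33°C.
Density altitude = 1500 + 120 × (33) = 5460 ft.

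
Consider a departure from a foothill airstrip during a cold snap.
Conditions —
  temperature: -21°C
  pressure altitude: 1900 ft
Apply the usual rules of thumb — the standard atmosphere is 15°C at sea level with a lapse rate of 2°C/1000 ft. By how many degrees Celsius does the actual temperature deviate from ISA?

ISA-32.2°C

ISA temperature at 1900 ft = 15 − 2 × (1900/1000) = 11.2°C.
Deviation = OAT − ISA = -21 − 11.2 = -32.2°C.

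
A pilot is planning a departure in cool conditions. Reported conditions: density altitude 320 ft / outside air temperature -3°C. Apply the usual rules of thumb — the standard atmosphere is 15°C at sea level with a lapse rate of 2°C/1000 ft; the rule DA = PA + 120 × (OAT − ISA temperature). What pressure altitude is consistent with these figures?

DA = PA + 120 × (OAT − (15 − 2·PA/1000)) = PA + 120·OAT − 1800 + 0.24·PA = 1.24·PA + 120·OAT − 1800.
So 1.24·PA = 320 − 120 × (-3) + 1800 = 2480.
PA = 2480 / 1.24 = 2000 ft.

2000 ft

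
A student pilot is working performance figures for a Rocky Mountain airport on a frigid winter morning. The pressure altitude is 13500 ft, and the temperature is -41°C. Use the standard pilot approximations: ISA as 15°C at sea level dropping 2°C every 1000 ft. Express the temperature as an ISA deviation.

ISA temperature at 13500 ft = 15 − 2 × (13500/1000) = -12°C.
Deviation = OAT − ISA = -41 − (-12) = -29°C.

ISA-29°C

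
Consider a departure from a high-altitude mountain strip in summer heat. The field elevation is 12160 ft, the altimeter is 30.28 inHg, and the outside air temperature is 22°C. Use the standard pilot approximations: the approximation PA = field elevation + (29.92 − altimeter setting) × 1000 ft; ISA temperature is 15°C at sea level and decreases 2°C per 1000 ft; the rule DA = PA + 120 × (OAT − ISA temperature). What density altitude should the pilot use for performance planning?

Pressure altitude = 12160 + (29.92 − 30.28) × 1000 = 12160 + (-360) = 11800 ft.
ISA temperature at 11800 ft = 15 − 2 × (11800/1000) = -8.6°C.
ISA deviation = 22 − (-8.6) = +30.6°C.
Density altitude = 11800 + 120 × (30.6) = 15472 ft.

15472 ft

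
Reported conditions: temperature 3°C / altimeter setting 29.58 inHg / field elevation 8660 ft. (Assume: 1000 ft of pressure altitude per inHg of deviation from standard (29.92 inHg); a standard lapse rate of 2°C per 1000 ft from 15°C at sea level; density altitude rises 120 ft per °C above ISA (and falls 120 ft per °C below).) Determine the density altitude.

9720 ft

Pressure altitude = 8660 + (29.92 − 29.58) × 1000 = 8660 + (+340) = 9000 ft.
ISA temperature at 9000 ft = 15 − 2 × (9000/1000) = -3°C.
ISA deviation = 3 − (-3) = +6°C.
Density altitude = 9000 + 120 × (6) = 9720 ft.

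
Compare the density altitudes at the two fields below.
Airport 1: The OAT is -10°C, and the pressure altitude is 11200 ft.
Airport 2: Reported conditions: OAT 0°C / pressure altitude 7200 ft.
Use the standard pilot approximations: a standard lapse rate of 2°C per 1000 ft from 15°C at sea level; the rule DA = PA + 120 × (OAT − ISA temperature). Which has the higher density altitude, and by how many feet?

Airport 1: ISA temp = -7.4°C, deviation -2.6°C, DA = 11200 + 120 × (-2.6) = 10888 ft.
Airport 2: ISA temp = 0.6°C, deviation -0.6°C, DA = 7200 + 120 × (-0.6) = 7128 ft.
Airport 1 is higher by 10888 − 7128 = 3760 ft.

Airport 1 by 3760 ft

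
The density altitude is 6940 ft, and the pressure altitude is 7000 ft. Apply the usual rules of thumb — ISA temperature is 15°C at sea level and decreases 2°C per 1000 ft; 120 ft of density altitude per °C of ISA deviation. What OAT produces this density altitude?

0.5°C

Density altitude − pressure altitude = 6940 − 7000 = -60 ft.
At 120 ft/°C that is an ISA deviation of -60/120 = -0.5°C.
ISA temperature at 7000 ft = 15 − 2 × (7000/1000) = 1°C.
OAT = ISA + deviation = 1 + (-0.5) = 0.5°C.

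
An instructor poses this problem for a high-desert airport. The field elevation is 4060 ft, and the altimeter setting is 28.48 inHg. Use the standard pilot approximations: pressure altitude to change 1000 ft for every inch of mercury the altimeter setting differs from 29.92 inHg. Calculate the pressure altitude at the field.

5500 ft

Pressure correction = (29.92 − 28.48) × 1000 = +1440 ft.
Pressure altitude = 4060 + (+1440) = 5500 ft.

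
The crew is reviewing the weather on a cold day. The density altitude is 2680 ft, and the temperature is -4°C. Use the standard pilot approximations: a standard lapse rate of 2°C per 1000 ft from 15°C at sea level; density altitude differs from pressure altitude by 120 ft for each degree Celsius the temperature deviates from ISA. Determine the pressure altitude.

4000 ft

DA = PA + 120 × (OAT − (15 − 2·PA/1000)) = PA + 120·OAT − 1800 + 0.24·PA = 1.24·PA + 120·OAT − 1800.
So 1.24·PA = 2680 − 120 × (-4) + 1800 = 4960.
PA = 4960 / 1.24 = 4000 ft.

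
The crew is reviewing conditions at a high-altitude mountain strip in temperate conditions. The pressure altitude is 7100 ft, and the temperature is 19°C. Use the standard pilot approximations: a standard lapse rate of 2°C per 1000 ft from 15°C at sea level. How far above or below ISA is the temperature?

ISA+18.2°C

ISA temperature at 7100 ft = 15 − 2 × (7100/1000) = 0.8°C.
Deviation = OAT − ISA = 19 − 0.8 = +18.2°C.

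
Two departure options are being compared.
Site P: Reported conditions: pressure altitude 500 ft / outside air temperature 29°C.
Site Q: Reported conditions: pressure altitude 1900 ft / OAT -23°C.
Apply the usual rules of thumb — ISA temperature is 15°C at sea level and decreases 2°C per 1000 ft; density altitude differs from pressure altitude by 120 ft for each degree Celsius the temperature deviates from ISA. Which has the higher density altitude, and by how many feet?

Site P by 4504 ft

Site P: ISA temp = 14°C, deviation +15°C, DA = 500 + 120 × 15 = 2300 ft.
Site Q: ISA temp = 11.2°C, deviation -34.2°C, DA = 1900 + 120 × (-34.2) = -2204 ft.
Site P is higher by 2300 − (-2204) = 4504 ft.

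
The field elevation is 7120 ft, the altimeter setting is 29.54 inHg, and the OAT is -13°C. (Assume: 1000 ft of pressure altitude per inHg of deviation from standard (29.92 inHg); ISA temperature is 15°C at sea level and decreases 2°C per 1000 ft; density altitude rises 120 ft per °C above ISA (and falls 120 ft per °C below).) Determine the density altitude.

Pressure altitude = 7120 + (29.92 − 29.54) × 1000 = 7120 + (+380) = 7500 ft.
ISA temperature at 7500 ft = 15 − 2 × (7500/1000) = 0°C.
ISA deviation = -13 − 0 = -13°C.
Density altitude = 7500 + 120 × (-13) = 5940 ft.

5940 ft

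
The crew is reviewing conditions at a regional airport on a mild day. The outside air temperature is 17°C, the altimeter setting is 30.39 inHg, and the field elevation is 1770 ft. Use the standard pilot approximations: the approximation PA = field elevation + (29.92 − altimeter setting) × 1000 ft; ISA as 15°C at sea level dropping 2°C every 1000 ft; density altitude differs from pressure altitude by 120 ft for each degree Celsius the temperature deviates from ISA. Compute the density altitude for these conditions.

Pressure altitude = 1770 + (29.92 − 30.39) × 1000 = 1770 + (-470) = 1300 ft.
ISA temperature at 1300 ft = 15 − 2 × (1300/1000) = 12.4°C.
ISA deviation = 17 − 12.4 = +4.6°C.
Density altitude = 1300 + 120 × (4.6) = 1852 ft.

1852 ft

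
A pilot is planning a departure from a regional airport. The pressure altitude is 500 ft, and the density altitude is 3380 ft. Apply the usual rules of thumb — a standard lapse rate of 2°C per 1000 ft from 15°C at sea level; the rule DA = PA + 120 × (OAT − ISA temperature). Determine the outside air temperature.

38°C

Density altitude − pressure altitude = 3380 − 500 = +2880 ft.
At 120 ft/°C that is an ISA deviation of 2880/120 = +24°C.
ISA temperature at 500 ft = 15 − 2 × (500/1000) = 14°C.
OAT = ISA + deviation = 14 + (+24) = 38°C.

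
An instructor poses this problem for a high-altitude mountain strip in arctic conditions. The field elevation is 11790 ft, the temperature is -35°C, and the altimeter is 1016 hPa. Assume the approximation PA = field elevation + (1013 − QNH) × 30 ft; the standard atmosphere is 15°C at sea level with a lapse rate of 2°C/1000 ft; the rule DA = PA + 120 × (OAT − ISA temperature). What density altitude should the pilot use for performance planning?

Pressure altitude = 11790 + (1013 − 1016) × 30 = 11790 + (-90) = 11700 ft.
ISA temperature at 11700 ft = 15 − 2 × (11700/1000) = -8.4°C.
ISA deviation = -35 − (-8.4) = -26.6°C.
Density altitude = 11700 + 120 × (-26.6) = 8508 ft.

8508 ft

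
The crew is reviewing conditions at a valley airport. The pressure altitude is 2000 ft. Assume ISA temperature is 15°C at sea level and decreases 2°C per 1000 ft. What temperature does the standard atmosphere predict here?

11°C

ISA temperature = 15 − 2 × (2000/1000) = 15 − 4 = 11°C.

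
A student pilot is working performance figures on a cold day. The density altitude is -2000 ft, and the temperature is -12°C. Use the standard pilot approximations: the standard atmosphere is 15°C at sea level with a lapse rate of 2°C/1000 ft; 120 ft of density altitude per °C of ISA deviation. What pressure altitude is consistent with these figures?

1000 ft

DA = PA + 120 × (OAT − (15 − 2·PA/1000)) = PA + 120·OAT − 1800 + 0.24·PA = 1.24·PA + 120·OAT − 1800.
So 1.24·PA = -2000 − 120 × (-12) + 1800 = 1240.
PA = 1240 / 1.24 = 1000 ft.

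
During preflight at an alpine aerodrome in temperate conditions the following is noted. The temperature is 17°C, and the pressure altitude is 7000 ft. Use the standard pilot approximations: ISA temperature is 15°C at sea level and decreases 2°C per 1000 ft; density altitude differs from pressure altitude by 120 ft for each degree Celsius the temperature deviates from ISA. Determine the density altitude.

8920 ft

ISA temperature at 7000 ft = 15 − 2 × (7000/1000) = 1°C.
ISA deviation = 17 − 1 = +16°C.
Density altitude = 7000 + 120 × (16) = 7000 + (+1920) = 8920 ft.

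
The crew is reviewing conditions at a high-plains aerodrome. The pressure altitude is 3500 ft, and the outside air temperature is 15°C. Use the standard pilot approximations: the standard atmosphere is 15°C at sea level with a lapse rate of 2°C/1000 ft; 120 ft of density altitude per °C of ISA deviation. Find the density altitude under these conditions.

4340 ft

ISA temperature at 3500 ft = 15 − 2 × (3500/1000) = 8°C.
ISA deviation = 15 − 8 = +7°C.
Density altitude = 3500 + 120 × (7) = 3500 + (+840) = 4340 ft.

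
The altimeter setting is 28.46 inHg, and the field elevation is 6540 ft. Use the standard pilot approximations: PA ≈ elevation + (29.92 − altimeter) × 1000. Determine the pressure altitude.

8000 ft

Pressure correction = (29.92 − 28.46) × 1000 = +1460 ft.
Pressure altitude = 6540 + (+1460) = 8000 ft.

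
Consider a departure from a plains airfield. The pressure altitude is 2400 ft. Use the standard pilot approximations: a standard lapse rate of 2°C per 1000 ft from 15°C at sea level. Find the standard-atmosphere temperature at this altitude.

ISA temperature = 15 − 2 × (2400/1000) = 15 − 4.8 = 10.2°C.

10.2°C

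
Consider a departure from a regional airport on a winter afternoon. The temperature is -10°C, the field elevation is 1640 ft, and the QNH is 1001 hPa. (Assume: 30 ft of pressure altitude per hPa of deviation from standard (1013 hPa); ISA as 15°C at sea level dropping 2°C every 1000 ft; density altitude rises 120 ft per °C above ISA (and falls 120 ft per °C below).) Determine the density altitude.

-520 ft

Pressure altitude = 1640 + (1013 − 1001) × 30 = 1640 + (+360) = 2000 ft.
ISA temperature at 2000 ft = 15 − 2 × (2000/1000) = 11°C.
ISA deviation = -10 − 11 = -21°C.
Density altitude = 2000 + 120 × (-21) = -520 ft.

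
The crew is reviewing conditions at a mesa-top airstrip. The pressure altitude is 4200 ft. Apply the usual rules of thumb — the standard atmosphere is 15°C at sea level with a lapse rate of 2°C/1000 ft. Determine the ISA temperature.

ISA temperature = 15 − 2 × (4200/1000) = 15 − 8.4 = 6.6°C.

6.6°C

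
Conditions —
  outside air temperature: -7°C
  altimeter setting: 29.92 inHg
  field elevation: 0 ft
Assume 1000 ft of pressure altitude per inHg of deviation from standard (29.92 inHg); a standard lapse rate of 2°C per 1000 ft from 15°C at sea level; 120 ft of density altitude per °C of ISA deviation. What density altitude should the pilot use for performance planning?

-2640 ft

Pressure altitude = 0 + (29.92 − 29.92) × 1000 = 0 + (0) = 0 ft.
ISA temperature at 0 ft = 15 − 2 × (0/1000) = 15°C.
ISA deviation = -7 − 15 = -22°C.
Density altitude = 0 + 120 × (-22) = -2640 ft.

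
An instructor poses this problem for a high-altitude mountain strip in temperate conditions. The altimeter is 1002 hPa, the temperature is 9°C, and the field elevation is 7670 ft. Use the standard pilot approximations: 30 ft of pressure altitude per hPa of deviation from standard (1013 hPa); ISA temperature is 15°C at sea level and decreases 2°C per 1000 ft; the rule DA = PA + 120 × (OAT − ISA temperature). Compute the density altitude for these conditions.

Pressure altitude = 7670 + (1013 − 1002) × 30 = 7670 + (+330) = 8000 ft.
ISA temperature at 8000 ft = 15 − 2 × (8000/1000) = -1°C.
ISA deviation = 9 − (-1) = +10°C.
Density altitude = 8000 + 120 × (10) = 9200 ft.

9200 ft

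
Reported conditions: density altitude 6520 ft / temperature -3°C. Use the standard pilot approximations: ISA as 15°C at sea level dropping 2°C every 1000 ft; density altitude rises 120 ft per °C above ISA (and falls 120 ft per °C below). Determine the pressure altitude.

7000 ft

DA = PA + 120 × (OAT − (15 − 2·PA/1000)) = PA + 120·OAT − 1800 + 0.24·PA = 1.24·PA + 120·OAT − 1800.
So 1.24·PA = 6520 − 120 × (-3) + 1800 = 8680.
PA = 8680 / 1.24 = 7000 ft.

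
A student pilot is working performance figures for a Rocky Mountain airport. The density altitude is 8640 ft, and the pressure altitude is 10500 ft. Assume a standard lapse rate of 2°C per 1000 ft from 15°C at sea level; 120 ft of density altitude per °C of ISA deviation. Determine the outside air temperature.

-21.5°C

Density altitude − pressure altitude = 8640 − 10500 = -1860 ft.
At 120 ft/°C that is an ISA deviation of -1860/120 = -15.5°C.
ISA temperature at 10500 ft = 15 − 2 × (10500/1000) = -6°C.
OAT = ISA + deviation = -6 + (-15.5) = -21.5°C.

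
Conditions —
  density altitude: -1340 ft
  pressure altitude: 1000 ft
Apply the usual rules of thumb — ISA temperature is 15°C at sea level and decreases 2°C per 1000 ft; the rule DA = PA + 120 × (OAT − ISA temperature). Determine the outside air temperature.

Density altitude − pressure altitude = -1340 − 1000 = -2340 ft.
At 120 ft/°C that is an ISA deviation of -2340/120 = -19.5°C.
ISA temperature at 1000 ft = 15 − 2 × (1000/1000) = 13°C.
OAT = ISA + deviation = 13 + (-19.5) = -6.5°C.

-6.5°C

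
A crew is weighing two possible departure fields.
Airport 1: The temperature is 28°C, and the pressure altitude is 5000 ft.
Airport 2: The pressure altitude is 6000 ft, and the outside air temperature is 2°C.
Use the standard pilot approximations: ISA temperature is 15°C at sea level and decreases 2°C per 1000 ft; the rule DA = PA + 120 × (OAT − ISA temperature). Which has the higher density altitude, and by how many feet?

Airport 1: ISA temp = 5°C, deviation +23°C, DA = 5000 + 120 × 23 = 7760 ft.
Airport 2: ISA temp = 3°C, deviation -1°C, DA = 6000 + 120 × (-1) = 5880 ft.
Airport 1 is higher by 7760 − 5880 = 1880 ft.

Airport 1 by 1880 ft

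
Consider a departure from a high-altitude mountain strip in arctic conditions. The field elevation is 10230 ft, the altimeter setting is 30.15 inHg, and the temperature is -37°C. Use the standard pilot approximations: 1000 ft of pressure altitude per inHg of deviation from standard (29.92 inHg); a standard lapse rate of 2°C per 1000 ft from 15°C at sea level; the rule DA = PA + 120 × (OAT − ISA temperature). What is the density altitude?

Pressure altitude = 10230 + (29.92 − 30.15) × 1000 = 10230 + (-230) = 10000 ft.
ISA temperature at 10000 ft = 15 − 2 × (10000/1000) = -5°C.
ISA deviation = -37 − (-5) = -32°C.
Density altitude = 10000 + 120 × (-32) = 6160 ft.

6160 ft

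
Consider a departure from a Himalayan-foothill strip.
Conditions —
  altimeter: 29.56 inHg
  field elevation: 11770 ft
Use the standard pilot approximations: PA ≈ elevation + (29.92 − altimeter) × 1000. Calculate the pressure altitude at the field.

12130 ft

Pressure correction = (29.92 − 29.56) × 1000 = +360 ft.
Pressure altitude = 11770 + (+360) = 12130 ft.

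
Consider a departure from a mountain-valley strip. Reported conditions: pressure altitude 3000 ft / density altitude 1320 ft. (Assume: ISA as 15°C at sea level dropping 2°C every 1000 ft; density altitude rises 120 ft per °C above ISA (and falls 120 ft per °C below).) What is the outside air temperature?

-5°C

Density altitude − pressure altitude = 1320 − 3000 = -1680 ft.
At 120 ft/°C that is an ISA deviation of -1680/120 = -14°C.
ISA temperature at 3000 ft = 15 − 2 × (3000/1000) = 9°C.
OAT = ISA + deviation = 9 + (-14) = -5°C.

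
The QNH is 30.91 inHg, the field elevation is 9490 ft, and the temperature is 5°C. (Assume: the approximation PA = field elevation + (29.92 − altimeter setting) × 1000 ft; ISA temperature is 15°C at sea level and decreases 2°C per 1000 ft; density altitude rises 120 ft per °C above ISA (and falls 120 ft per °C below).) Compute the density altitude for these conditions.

Pressure altitude = 9490 + (29.92 − 30.91) × 1000 = 9490 + (-990) = 8500 ft.
ISA temperature at 8500 ft = 15 − 2 × (8500/1000) = -2°C.
ISA deviation = 5 − (-2) = +7°C.
Density altitude = 8500 + 120 × (7) = 9340 ft.

9340 ft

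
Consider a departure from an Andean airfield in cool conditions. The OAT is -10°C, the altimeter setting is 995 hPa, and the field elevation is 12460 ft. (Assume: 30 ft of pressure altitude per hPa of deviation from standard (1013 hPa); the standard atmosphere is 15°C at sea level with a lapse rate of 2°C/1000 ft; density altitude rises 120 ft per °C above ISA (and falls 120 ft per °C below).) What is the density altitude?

Pressure altitude = 12460 + (1013 − 995) × 30 = 12460 + (+540) = 13000 ft.
ISA temperature at 13000 ft = 15 − 2 × (13000/1000) = -11°C.
ISA deviation = -10 − (-11) = +1°C.
Density altitude = 13000 + 120 × (1) = 13120 ft.

13120 ft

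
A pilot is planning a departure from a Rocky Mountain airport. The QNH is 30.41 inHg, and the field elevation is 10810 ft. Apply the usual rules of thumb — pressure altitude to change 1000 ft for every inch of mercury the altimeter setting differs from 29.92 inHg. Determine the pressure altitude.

Pressure correction = (29.92 − 30.41) × 1000 = -490 ft.
Pressure altitude = 10810 + (-490) = 10320 ft.

10320 ft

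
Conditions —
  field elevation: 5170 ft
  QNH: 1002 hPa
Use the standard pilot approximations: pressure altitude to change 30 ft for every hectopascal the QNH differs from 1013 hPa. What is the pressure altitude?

Pressure correction = (1013 − 1002) × 30 = +330 ft.
Pressure altitude = 5170 + (+330) = 5500 ft.

5500 ft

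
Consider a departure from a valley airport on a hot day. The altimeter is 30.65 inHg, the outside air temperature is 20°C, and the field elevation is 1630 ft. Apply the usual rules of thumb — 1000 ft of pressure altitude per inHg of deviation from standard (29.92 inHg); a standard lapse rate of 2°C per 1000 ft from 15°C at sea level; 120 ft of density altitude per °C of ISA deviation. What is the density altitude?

Pressure altitude = 1630 + (29.92 − 30.65) × 1000 = 1630 + (-730) = 900 ft.
ISA temperature at 900 ft = 15 − 2 × (900/1000) = 13.2°C.
ISA deviation = 20 − 13.2 = +6.8°C.
Density altitude = 900 + 120 × (6.8) = 1716 ft.

1716 ft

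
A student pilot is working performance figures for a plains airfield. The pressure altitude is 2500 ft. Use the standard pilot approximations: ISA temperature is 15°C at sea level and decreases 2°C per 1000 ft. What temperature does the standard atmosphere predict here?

ISA temperature = 15 − 2 × (2500/1000) = 15 − 5 = 10°C.

10°C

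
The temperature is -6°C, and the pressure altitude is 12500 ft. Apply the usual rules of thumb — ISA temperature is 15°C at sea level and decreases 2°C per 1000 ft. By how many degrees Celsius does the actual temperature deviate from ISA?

ISA temperature at 12500 ft = 15 − 2 × (12500/1000) = -10°C.
Deviation = OAT − ISA = -6 − (-10) = +4°C.

ISA+4°C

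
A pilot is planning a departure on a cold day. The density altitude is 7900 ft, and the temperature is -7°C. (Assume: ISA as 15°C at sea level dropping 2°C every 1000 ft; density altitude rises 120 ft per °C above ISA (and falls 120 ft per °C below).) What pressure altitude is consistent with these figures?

8500 ft

DA = PA + 120 × (OAT − (15 − 2·PA/1000)) = PA + 120·OAT − 1800 + 0.24·PA = 1.24·PA + 120·OAT − 1800.
So 1.24·PA = 7900 − 120 × (-7) + 1800 = 10540.
PA = 10540 / 1.24 = 8500 ft.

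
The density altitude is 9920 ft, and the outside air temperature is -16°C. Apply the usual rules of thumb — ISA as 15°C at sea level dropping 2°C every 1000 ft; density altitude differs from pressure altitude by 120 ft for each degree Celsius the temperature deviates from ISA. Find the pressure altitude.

DA = PA + 120 × (OAT − (15 − 2·PA/1000)) = PA + 120·OAT − 1800 + 0.24·PA = 1.24·PA + 120·OAT − 1800.
So 1.24·PA = 9920 − 120 × (-16) + 1800 = 13640.
PA = 13640 / 1.24 = 11000 ft.

11000 ft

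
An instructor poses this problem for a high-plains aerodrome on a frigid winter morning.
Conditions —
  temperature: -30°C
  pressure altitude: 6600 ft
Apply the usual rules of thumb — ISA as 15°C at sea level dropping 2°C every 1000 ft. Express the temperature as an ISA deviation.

ISA-31.8°C

ISA temperature at 6600 ft = 15 − 2 × (6600/1000) = 1.8°C.
Deviation = OAT − ISA = -30 − 1.8 = -31.8°C.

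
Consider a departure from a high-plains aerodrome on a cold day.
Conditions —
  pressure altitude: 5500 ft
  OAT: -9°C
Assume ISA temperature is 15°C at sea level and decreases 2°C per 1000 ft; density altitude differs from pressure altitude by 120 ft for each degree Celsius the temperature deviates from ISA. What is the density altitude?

3940 ft

ISA temperature at 5500 ft = 15 − 2 × (5500/1000) = 4°C.
ISA deviation = -9 − 4 = -13°C.
Density altitude = 5500 + 120 × (-13) = 5500 + (-1560) = 3940 ft.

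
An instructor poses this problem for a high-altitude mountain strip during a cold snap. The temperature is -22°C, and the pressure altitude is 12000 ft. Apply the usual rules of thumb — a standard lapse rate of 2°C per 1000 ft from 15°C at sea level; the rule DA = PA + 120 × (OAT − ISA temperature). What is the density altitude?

ISA temperature at 12000 ft = 15 − 2 × (12000/1000) = -9°C.
ISA deviation = -22 − (-9) = -13°C.
Density altitude = 12000 + 120 × (-13) = 12000 + (-1560) = 10440 ft.

10440 ft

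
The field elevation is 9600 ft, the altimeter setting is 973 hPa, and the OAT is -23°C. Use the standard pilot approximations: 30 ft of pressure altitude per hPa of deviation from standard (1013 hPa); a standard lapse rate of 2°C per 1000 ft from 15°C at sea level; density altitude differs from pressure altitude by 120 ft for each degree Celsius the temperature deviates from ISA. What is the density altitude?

8832 ft

Pressure altitude = 9600 + (1013 − 973) × 30 = 9600 + (+1200) = 10800 ft.
ISA temperature at 10800 ft = 15 − 2 × (10800/1000) = -6.6°C.
ISA deviation = -23 − (-6.6) = -16.4°C.
Density altitude = 10800 + 120 × (-16.4) = 8832 ft.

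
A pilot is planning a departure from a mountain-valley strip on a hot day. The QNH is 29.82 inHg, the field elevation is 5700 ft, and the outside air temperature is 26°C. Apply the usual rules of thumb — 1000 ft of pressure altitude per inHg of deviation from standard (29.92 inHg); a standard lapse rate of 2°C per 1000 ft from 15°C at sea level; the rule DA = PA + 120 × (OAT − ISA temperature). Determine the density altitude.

8512 ft

Pressure altitude = 5700 + (29.92 − 29.82) × 1000 = 5700 + (+100) = 5800 ft.
ISA temperature at 5800 ft = 15 − 2 × (5800/1000) = 3.4°C.
ISA deviation = 26 − 3.4 = +22.6°C.
Density altitude = 5800 + 120 × (22.6) = 8512 ft.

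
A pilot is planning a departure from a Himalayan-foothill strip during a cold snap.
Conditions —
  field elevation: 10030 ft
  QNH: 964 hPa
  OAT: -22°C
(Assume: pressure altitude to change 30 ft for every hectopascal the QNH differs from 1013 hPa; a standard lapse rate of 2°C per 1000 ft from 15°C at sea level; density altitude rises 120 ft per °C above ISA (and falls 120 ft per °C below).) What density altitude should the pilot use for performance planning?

9820 ft

Pressure altitude = 10030 + (1013 − 964) × 30 = 10030 + (+1470) = 11500 ft.
ISA temperature at 11500 ft = 15 − 2 × (11500/1000) = -8°C.
ISA deviation = -22 − (-8) = -14°C.
Density altitude = 11500 + 120 × (-14) = 9820 ft.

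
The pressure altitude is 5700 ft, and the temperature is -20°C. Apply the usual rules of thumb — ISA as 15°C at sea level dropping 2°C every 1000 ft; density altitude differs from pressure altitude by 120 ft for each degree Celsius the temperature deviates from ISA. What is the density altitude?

ISA temperature at 5700 ft = 15 − 2 × (5700/1000) = 3.6°C.
ISA deviation = -20 − 3.6 = -23.6°C.
Density altitude = 5700 + 120 × (-23.6) = 5700 + (-2832) = 2868 ft.

2868 ft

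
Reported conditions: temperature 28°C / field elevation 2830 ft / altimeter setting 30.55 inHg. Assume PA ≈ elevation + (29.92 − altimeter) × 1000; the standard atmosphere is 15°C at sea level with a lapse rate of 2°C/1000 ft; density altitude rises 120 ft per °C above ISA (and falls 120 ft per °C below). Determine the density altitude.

Pressure altitude = 2830 + (29.92 − 30.55) × 1000 = 2830 + (-630) = 2200 ft.
ISA temperature at 2200 ft = 15 − 2 × (2200/1000) = 10.6°C.
ISA deviation = 28 − 10.6 = +17.4°C.
Density altitude = 2200 + 120 × (17.4) = 4288 ft.

4288 ft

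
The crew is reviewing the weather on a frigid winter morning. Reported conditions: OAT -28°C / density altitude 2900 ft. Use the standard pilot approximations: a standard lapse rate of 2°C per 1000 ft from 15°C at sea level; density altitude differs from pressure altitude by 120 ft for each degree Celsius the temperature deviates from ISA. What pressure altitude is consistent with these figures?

DA = PA + 120 × (OAT − (15 − 2·PA/1000)) = PA + 120·OAT − 1800 + 0.24·PA = 1.24·PA + 120·OAT − 1800.
So 1.24·PA = 2900 − 120 × (-28) + 1800 = 8060.
PA = 8060 / 1.24 = 6500 ft.

6500 ft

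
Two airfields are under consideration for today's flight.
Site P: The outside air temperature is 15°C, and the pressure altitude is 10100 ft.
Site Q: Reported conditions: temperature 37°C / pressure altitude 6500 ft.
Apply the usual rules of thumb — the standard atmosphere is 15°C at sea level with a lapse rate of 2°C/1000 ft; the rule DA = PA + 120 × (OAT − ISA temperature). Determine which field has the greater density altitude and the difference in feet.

Site P by 1824 ft

Site P: ISA temp = -5.2°C, deviation +20.2°C, DA = 10100 + 120 × 20.2 = 12524 ft.
Site Q: ISA temp = 2°C, deviation +35°C, DA = 6500 + 120 × 35 = 10700 ft.
Site P is higher by 12524 − 10700 = 1824 ft.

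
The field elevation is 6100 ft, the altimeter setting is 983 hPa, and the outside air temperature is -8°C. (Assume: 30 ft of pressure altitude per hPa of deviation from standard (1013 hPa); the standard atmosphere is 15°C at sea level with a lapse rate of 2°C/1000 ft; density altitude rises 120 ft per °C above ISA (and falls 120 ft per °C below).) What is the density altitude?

5920 ft

Pressure altitude = 6100 + (1013 − 983) × 30 = 6100 + (+900) = 7000 ft.
ISA temperature at 7000 ft = 15 − 2 × (7000/1000) = 1°C.
ISA deviation = -8 − 1 = -9°C.
Density altitude = 7000 + 120 × (-9) = 5920 ft.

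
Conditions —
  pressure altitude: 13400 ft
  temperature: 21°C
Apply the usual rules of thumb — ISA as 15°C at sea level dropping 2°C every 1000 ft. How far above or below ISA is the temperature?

ISA temperature at 13400 ft = 15 − 2 × (13400/1000) = -11.8°C.
Deviation = OAT − ISA = 21 − (-11.8) = +32.8°C.

ISA+32.8°C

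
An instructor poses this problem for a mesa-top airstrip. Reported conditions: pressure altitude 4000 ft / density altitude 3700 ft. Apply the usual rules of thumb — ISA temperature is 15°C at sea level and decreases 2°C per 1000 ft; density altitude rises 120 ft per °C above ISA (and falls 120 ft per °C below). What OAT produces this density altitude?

Density altitude − pressure altitude = 3700 − 4000 = -300 ft.
At 120 ft/°C that is an ISA deviation of -300/120 = -2.5°C.
ISA temperature at 4000 ft = 15 − 2 × (4000/1000) = 7°C.
OAT = ISA + deviation = 7 + (-2.5) = 4.5°C.

4.5°C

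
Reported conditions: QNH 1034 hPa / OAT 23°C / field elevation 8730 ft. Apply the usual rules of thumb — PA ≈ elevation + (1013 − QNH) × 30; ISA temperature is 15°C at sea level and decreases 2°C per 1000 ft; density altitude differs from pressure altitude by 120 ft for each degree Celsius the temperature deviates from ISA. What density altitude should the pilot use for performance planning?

Pressure altitude = 8730 + (1013 − 1034) × 30 = 8730 + (-630) = 8100 ft.
ISA temperature at 8100 ft = 15 − 2 × (8100/1000) = -1.2°C.
ISA deviation = 23 − (-1.2) = +24.2°C.
Density altitude = 8100 + 120 × (24.2) = 11004 ft.

11004 ft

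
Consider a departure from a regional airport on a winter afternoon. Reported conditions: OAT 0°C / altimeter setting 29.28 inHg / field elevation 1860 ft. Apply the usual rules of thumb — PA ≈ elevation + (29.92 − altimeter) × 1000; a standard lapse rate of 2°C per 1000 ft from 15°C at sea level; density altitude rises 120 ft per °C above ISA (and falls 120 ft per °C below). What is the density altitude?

1300 ft

Pressure altitude = 1860 + (29.92 − 29.28) × 1000 = 1860 + (+640) = 2500 ft.
ISA temperature at 2500 ft = 15 − 2 × (2500/1000) = 10°C.
ISA deviation = 0 − 10 = -10°C.
Density altitude = 2500 + 120 × (-10) = 1300 ft.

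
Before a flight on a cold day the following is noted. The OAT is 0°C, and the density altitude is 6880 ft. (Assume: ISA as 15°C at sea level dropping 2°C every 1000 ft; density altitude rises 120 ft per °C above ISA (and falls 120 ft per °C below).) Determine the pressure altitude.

DA = PA + 120 × (OAT − (15 − 2·PA/1000)) = PA + 120·OAT − 1800 + 0.24·PA = 1.24·PA + 120·OAT − 1800.
So 1.24·PA = 6880 − 120 × 0 + 1800 = 8680.
PA = 8680 / 1.24 = 7000 ft.

7000 ft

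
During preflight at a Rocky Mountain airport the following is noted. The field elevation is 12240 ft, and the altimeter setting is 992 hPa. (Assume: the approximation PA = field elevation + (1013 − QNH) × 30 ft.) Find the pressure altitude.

Pressure correction = (1013 − 992) × 30 = +630 ft.
Pressure altitude = 12240 + (+630) = 12870 ft.

12870 ft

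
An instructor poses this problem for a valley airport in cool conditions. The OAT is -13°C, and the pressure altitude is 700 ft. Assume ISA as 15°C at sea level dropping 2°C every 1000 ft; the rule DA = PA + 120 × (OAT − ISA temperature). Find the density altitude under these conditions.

-2492 ft

ISA temperature at 700 ft = 15 − 2 × (700/1000) = 13.6°C.
ISA deviation = -13 − 13.6 = -26.6°C.
Density altitude = 700 + 120 × (-26.6) = 700 + (-3192) = -2492 ft.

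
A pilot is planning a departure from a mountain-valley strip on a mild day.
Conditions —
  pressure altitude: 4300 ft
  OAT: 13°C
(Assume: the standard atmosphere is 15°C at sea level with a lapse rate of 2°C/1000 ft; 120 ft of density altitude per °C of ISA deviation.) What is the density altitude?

ISA temperature at 4300 ft = 15 − 2 × (4300/1000) = 6.4°C.
ISA deviation = 13 − 6.4 = +6.6°C.
Density altitude = 4300 + 120 × (6.6) = 4300 + (+792) = 5092 ft.

5092 ft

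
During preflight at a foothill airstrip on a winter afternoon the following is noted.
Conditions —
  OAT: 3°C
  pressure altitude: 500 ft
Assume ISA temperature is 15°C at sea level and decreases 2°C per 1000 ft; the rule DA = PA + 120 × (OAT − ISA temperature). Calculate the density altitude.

-820 ft

ISA temperature at 500 ft = 15 − 2 × (500/1000) = 14°C.
ISA deviation = 3 − 14 = -11°C.
Density altitude = 500 + 120 × (-11) = 500 + (-1320) = -820 ft.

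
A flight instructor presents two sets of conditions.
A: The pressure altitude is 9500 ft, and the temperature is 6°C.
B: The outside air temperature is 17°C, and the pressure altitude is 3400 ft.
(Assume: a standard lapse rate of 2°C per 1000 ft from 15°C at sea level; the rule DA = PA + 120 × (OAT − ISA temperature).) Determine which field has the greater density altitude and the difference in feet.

A: ISA temp = -4°C, deviation +10°C, DA = 9500 + 120 × 10 = 10700 ft.
B: ISA temp = 8.2°C, deviation +8.8°C, DA = 3400 + 120 × 8.8 = 4456 ft.
A is higher by 10700 − 4456 = 6244 ft.

A by 6244 ft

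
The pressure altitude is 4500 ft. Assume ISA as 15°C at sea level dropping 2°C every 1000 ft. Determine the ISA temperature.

ISA temperature = 15 − 2 × (4500/1000) = 15 − 9 = 6°C.

6°C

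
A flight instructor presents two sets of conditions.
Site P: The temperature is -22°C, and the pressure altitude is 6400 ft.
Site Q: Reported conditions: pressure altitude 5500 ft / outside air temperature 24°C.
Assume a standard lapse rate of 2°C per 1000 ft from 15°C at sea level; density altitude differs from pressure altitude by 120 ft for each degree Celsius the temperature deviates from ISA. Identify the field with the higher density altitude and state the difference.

Site P: ISA temp = 2.2°C, deviation -24.2°C, DA = 6400 + 120 × (-24.2) = 3496 ft.
Site Q: ISA temp = 4°C, deviation +20°C, DA = 5500 + 120 × 20 = 7900 ft.
Site Q is higher by 7900 − 3496 = 4404 ft.

Site Q by 4404 ft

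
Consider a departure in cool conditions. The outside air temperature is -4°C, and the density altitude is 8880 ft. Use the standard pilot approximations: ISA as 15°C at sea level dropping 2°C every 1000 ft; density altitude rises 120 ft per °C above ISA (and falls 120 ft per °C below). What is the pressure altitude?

DA = PA + 120 × (OAT − (15 − 2·PA/1000)) = PA + 120·OAT − 1800 + 0.24·PA = 1.24·PA + 120·OAT − 1800.
So 1.24·PA = 8880 − 120 × (-4) + 1800 = 11160.
PA = 11160 / 1.24 = 9000 ft.

9000 ft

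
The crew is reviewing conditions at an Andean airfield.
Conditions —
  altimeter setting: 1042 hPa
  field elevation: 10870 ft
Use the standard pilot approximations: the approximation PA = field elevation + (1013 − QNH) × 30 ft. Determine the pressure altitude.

10000 ft

Pressure correction = (1013 − 1042) × 30 = -870 ft.
Pressure altitude = 10870 + (-870) = 10000 ft.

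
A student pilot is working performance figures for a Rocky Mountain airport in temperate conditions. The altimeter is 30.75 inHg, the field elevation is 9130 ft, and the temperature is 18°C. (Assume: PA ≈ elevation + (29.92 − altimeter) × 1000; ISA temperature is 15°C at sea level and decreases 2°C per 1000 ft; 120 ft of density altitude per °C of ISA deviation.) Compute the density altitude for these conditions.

Pressure altitude = 9130 + (29.92 − 30.75) × 1000 = 9130 + (-830) = 8300 ft.
ISA temperature at 8300 ft = 15 − 2 × (8300/1000) = -1.6°C.
ISA deviation = 18 − (-1.6) = +19.6°C.
Density altitude = 8300 + 120 × (19.6) = 10652 ft.

10652 ft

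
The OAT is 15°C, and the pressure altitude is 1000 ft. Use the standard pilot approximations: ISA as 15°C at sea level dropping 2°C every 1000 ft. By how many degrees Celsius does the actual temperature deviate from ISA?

ISA temperature at 1000 ft = 15 − 2 × (1000/1000) = 13°C.
Deviation = OAT − ISA = 15 − 13 = +2°C.

ISA+2°C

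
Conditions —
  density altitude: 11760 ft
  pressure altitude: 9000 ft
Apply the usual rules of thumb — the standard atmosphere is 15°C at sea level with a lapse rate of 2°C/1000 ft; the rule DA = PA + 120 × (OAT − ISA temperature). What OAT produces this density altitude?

Density altitude − pressure altitude = 11760 − 9000 = +2760 ft.
At 120 ft/°C that is an ISA deviation of 2760/120 = +23°C.
ISA temperature at 9000 ft = 15 − 2 × (9000/1000) = -3°C.
OAT = ISA + deviation = -3 + (+23) = 20°C.

20°C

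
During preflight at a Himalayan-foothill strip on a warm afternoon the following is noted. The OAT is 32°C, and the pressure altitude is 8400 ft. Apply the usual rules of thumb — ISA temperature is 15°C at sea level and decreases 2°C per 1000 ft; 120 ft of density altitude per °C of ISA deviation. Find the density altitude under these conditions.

ISA temperature at 8400 ft = 15 − 2 × (8400/1000) = -1.8°C.
ISA deviation = 32 − (-1.8) = +33.8°C.
Density altitude = 8400 + 120 × (33.8) = 8400 + (+4056) = 12456 ft.

12456 ft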